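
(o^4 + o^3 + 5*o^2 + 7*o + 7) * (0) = 0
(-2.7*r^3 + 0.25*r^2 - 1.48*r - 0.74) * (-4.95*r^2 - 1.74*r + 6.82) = 13.365*r^5 + 3.4605*r^4 - 11.523*r^3 + 7.9432*r^2 - 8.806*r - 5.0468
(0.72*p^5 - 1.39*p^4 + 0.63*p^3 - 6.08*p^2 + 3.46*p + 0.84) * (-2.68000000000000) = -1.9296*p^5 + 3.7252*p^4 - 1.6884*p^3 + 16.2944*p^2 - 9.2728*p - 2.2512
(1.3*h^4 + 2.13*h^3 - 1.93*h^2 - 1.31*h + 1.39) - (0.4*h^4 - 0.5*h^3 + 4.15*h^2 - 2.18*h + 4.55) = 0.9*h^4 + 2.63*h^3 - 6.08*h^2 + 0.87*h - 3.16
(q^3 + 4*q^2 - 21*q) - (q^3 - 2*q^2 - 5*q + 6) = 6*q^2 - 16*q - 6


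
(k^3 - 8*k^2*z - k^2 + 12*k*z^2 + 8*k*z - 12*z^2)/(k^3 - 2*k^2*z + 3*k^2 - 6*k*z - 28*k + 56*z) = (k^2 - 6*k*z - k + 6*z)/(k^2 + 3*k - 28)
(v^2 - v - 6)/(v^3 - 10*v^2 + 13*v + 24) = (v + 2)/(v^2 - 7*v - 8)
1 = 1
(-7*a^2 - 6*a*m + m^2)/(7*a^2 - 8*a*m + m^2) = (-a - m)/(a - m)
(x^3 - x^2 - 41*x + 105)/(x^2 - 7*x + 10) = (x^2 + 4*x - 21)/(x - 2)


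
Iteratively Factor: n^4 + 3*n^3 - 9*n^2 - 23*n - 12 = (n - 3)*(n^3 + 6*n^2 + 9*n + 4) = (n - 3)*(n + 1)*(n^2 + 5*n + 4) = (n - 3)*(n + 1)^2*(n + 4)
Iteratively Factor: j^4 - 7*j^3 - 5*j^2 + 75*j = (j + 3)*(j^3 - 10*j^2 + 25*j) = (j - 5)*(j + 3)*(j^2 - 5*j) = j*(j - 5)*(j + 3)*(j - 5)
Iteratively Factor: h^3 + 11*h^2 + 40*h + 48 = (h + 3)*(h^2 + 8*h + 16) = (h + 3)*(h + 4)*(h + 4)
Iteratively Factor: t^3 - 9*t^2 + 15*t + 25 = (t - 5)*(t^2 - 4*t - 5) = (t - 5)^2*(t + 1)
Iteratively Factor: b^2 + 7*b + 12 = (b + 3)*(b + 4)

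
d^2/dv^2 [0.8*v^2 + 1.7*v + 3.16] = 1.60000000000000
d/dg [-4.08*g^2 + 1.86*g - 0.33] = 1.86 - 8.16*g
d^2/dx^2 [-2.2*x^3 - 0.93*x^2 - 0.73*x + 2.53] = -13.2*x - 1.86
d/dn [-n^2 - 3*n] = -2*n - 3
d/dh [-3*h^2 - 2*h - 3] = -6*h - 2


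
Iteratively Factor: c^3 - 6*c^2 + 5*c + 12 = (c - 4)*(c^2 - 2*c - 3) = (c - 4)*(c + 1)*(c - 3)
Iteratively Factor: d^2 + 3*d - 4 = (d + 4)*(d - 1)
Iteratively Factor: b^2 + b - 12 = (b - 3)*(b + 4)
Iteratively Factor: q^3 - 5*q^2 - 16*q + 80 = (q - 5)*(q^2 - 16) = (q - 5)*(q - 4)*(q + 4)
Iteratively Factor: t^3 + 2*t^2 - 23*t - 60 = (t + 4)*(t^2 - 2*t - 15) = (t + 3)*(t + 4)*(t - 5)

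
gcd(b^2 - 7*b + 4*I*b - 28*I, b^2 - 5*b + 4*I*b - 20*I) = b + 4*I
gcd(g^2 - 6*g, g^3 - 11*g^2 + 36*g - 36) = g - 6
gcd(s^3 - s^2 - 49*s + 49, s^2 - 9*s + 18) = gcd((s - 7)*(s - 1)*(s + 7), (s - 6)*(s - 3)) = 1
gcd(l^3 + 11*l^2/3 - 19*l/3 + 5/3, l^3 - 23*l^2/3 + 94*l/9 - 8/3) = l - 1/3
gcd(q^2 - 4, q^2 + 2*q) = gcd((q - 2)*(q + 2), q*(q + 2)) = q + 2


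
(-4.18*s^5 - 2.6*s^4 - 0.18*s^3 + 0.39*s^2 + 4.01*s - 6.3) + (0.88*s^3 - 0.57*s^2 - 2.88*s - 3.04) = -4.18*s^5 - 2.6*s^4 + 0.7*s^3 - 0.18*s^2 + 1.13*s - 9.34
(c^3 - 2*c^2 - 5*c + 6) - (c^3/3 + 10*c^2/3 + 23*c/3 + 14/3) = 2*c^3/3 - 16*c^2/3 - 38*c/3 + 4/3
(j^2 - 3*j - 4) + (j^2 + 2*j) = 2*j^2 - j - 4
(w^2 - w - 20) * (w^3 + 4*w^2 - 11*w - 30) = w^5 + 3*w^4 - 35*w^3 - 99*w^2 + 250*w + 600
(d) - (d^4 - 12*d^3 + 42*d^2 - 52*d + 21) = -d^4 + 12*d^3 - 42*d^2 + 53*d - 21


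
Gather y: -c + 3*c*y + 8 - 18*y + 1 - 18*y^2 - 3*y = -c - 18*y^2 + y*(3*c - 21) + 9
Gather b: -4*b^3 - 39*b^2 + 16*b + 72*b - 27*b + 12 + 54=-4*b^3 - 39*b^2 + 61*b + 66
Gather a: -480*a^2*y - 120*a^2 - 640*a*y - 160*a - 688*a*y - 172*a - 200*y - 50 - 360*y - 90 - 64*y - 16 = a^2*(-480*y - 120) + a*(-1328*y - 332) - 624*y - 156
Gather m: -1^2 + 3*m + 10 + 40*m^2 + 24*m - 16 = 40*m^2 + 27*m - 7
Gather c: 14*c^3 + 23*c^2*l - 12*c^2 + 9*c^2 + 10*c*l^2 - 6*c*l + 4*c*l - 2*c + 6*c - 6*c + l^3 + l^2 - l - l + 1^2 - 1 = 14*c^3 + c^2*(23*l - 3) + c*(10*l^2 - 2*l - 2) + l^3 + l^2 - 2*l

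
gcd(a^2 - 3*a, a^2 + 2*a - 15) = a - 3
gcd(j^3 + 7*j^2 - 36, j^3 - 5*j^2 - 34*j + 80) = j - 2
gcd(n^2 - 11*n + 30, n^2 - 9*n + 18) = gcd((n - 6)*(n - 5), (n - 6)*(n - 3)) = n - 6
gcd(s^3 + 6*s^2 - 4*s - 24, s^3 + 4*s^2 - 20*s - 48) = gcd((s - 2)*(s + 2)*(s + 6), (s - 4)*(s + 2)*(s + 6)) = s^2 + 8*s + 12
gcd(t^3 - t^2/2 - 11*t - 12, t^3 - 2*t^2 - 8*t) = t^2 - 2*t - 8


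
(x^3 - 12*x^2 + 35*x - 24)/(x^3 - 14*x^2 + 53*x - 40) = (x - 3)/(x - 5)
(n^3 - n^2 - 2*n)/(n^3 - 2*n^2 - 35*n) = (-n^2 + n + 2)/(-n^2 + 2*n + 35)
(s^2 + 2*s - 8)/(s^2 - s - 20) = (s - 2)/(s - 5)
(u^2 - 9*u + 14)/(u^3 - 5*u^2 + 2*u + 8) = (u - 7)/(u^2 - 3*u - 4)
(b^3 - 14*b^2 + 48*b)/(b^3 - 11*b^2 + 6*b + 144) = b/(b + 3)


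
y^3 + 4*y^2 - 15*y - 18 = (y - 3)*(y + 1)*(y + 6)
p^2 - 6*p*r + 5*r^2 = (p - 5*r)*(p - r)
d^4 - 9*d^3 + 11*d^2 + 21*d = d*(d - 7)*(d - 3)*(d + 1)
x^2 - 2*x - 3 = (x - 3)*(x + 1)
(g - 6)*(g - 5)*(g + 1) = g^3 - 10*g^2 + 19*g + 30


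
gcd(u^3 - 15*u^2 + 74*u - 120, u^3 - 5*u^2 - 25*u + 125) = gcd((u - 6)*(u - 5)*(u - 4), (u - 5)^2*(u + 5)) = u - 5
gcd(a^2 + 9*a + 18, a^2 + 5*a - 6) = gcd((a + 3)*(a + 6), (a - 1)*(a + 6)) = a + 6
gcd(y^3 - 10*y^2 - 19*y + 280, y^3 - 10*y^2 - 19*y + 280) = y^3 - 10*y^2 - 19*y + 280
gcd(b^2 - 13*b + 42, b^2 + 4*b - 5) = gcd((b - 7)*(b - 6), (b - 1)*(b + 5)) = 1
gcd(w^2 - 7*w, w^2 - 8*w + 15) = 1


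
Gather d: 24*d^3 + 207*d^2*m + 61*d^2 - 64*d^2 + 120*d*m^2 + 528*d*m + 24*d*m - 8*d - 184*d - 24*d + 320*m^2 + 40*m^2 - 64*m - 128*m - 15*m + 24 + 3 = 24*d^3 + d^2*(207*m - 3) + d*(120*m^2 + 552*m - 216) + 360*m^2 - 207*m + 27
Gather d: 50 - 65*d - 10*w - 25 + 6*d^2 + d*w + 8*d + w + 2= 6*d^2 + d*(w - 57) - 9*w + 27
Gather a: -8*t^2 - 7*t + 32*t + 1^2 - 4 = -8*t^2 + 25*t - 3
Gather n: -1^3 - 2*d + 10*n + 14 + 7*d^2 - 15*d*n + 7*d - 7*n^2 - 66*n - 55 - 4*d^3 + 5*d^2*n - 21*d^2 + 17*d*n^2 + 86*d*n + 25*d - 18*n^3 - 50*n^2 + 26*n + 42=-4*d^3 - 14*d^2 + 30*d - 18*n^3 + n^2*(17*d - 57) + n*(5*d^2 + 71*d - 30)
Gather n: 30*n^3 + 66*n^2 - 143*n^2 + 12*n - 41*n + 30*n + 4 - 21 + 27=30*n^3 - 77*n^2 + n + 10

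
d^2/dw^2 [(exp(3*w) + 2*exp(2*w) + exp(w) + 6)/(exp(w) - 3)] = (4*exp(4*w) - 31*exp(3*w) + 63*exp(2*w) + 81*exp(w) + 27)*exp(w)/(exp(3*w) - 9*exp(2*w) + 27*exp(w) - 27)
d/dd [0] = 0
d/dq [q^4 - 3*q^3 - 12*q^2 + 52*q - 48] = 4*q^3 - 9*q^2 - 24*q + 52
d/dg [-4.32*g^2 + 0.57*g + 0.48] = 0.57 - 8.64*g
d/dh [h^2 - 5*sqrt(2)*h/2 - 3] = 2*h - 5*sqrt(2)/2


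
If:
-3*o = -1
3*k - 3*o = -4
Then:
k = -1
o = 1/3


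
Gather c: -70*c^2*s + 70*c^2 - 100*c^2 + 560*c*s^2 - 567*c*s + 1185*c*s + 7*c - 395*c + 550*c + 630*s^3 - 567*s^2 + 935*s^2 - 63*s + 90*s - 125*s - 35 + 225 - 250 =c^2*(-70*s - 30) + c*(560*s^2 + 618*s + 162) + 630*s^3 + 368*s^2 - 98*s - 60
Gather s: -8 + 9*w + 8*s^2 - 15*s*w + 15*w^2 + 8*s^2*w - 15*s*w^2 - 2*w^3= s^2*(8*w + 8) + s*(-15*w^2 - 15*w) - 2*w^3 + 15*w^2 + 9*w - 8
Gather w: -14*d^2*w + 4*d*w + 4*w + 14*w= w*(-14*d^2 + 4*d + 18)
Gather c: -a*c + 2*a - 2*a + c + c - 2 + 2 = c*(2 - a)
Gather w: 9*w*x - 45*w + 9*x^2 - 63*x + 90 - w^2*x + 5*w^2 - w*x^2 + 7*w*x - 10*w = w^2*(5 - x) + w*(-x^2 + 16*x - 55) + 9*x^2 - 63*x + 90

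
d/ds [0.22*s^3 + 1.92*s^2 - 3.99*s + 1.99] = 0.66*s^2 + 3.84*s - 3.99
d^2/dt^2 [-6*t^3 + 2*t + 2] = -36*t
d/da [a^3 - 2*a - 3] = 3*a^2 - 2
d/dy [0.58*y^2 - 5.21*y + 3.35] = 1.16*y - 5.21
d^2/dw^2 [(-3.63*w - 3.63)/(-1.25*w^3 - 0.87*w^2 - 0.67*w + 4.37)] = (34.03125*w^5 + 91.74825*w^4 + 62.576844*w^3 + 272.672532*w^2 + 214.474194*w + 52.117362)/(1.953125*w^9 + 4.078125*w^8 + 5.979*w^7 - 15.454122*w^6 - 25.309506*w^5 - 30.71058*w^4 + 56.6305*w^3 + 43.95783*w^2 + 38.384769*w - 83.453453)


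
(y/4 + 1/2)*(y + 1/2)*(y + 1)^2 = y^4/4 + 9*y^3/8 + 7*y^2/4 + 9*y/8 + 1/4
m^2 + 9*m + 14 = (m + 2)*(m + 7)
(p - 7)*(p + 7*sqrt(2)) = p^2 - 7*p + 7*sqrt(2)*p - 49*sqrt(2)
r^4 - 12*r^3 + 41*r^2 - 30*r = r*(r - 6)*(r - 5)*(r - 1)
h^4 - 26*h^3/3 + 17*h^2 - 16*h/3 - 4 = (h - 6)*(h - 2)*(h - 1)*(h + 1/3)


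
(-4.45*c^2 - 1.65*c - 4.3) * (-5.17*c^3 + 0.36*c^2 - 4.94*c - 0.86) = 23.0065*c^5 + 6.9285*c^4 + 43.62*c^3 + 10.43*c^2 + 22.661*c + 3.698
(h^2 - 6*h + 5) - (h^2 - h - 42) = 47 - 5*h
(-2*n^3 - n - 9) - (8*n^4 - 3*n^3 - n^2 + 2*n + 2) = -8*n^4 + n^3 + n^2 - 3*n - 11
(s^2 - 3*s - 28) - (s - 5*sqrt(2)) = s^2 - 4*s - 28 + 5*sqrt(2)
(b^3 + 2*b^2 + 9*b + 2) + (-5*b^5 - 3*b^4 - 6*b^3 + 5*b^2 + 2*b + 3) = -5*b^5 - 3*b^4 - 5*b^3 + 7*b^2 + 11*b + 5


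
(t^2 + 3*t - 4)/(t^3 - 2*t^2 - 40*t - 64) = (t - 1)/(t^2 - 6*t - 16)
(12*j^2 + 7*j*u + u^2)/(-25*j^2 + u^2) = (12*j^2 + 7*j*u + u^2)/(-25*j^2 + u^2)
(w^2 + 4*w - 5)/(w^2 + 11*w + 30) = (w - 1)/(w + 6)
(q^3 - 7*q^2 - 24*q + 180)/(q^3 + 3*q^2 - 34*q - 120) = (q - 6)/(q + 4)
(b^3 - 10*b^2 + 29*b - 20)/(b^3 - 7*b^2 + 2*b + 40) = (b - 1)/(b + 2)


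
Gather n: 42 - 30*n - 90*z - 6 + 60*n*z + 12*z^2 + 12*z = n*(60*z - 30) + 12*z^2 - 78*z + 36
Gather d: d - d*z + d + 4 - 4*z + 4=d*(2 - z) - 4*z + 8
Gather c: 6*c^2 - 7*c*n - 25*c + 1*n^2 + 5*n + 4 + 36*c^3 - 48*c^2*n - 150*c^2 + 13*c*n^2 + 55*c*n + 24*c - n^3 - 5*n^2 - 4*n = 36*c^3 + c^2*(-48*n - 144) + c*(13*n^2 + 48*n - 1) - n^3 - 4*n^2 + n + 4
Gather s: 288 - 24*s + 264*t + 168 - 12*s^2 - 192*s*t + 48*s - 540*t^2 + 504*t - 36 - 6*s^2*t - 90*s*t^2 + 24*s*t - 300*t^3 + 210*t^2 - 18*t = s^2*(-6*t - 12) + s*(-90*t^2 - 168*t + 24) - 300*t^3 - 330*t^2 + 750*t + 420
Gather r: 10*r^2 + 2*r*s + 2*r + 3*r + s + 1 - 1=10*r^2 + r*(2*s + 5) + s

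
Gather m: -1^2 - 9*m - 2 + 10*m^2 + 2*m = 10*m^2 - 7*m - 3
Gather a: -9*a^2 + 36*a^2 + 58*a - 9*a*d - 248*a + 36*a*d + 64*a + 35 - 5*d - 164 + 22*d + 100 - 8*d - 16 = 27*a^2 + a*(27*d - 126) + 9*d - 45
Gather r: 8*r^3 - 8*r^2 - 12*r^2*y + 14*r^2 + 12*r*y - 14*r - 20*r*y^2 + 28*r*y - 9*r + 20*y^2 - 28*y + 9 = 8*r^3 + r^2*(6 - 12*y) + r*(-20*y^2 + 40*y - 23) + 20*y^2 - 28*y + 9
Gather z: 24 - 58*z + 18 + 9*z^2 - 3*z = 9*z^2 - 61*z + 42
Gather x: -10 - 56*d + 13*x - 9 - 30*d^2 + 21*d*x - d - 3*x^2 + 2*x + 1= -30*d^2 - 57*d - 3*x^2 + x*(21*d + 15) - 18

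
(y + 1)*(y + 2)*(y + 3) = y^3 + 6*y^2 + 11*y + 6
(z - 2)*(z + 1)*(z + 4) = z^3 + 3*z^2 - 6*z - 8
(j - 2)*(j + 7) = j^2 + 5*j - 14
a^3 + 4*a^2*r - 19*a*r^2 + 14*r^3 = (a - 2*r)*(a - r)*(a + 7*r)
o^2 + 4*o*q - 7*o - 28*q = (o - 7)*(o + 4*q)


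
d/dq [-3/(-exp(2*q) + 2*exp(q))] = 6*(1 - exp(q))*exp(-q)/(exp(q) - 2)^2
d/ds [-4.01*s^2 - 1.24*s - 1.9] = -8.02*s - 1.24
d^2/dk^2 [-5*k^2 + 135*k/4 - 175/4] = -10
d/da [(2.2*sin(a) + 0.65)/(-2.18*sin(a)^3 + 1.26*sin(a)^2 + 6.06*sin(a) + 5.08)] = (9.592*sin(a)^3 + 1.479*sin(a)^2 - 1.638*sin(a) + 7.237)*cos(a)/(4.7524*sin(a)^6 - 5.4936*sin(a)^5 - 24.834*sin(a)^4 - 6.8776*sin(a)^3 + 49.5252*sin(a)^2 + 61.5696*sin(a) + 25.8064)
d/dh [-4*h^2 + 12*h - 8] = 12 - 8*h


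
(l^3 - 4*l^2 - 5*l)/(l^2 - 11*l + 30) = l*(l + 1)/(l - 6)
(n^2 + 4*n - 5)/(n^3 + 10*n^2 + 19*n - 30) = 1/(n + 6)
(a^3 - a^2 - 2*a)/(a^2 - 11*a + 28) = a*(a^2 - a - 2)/(a^2 - 11*a + 28)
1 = 1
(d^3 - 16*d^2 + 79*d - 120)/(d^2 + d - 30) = (d^2 - 11*d + 24)/(d + 6)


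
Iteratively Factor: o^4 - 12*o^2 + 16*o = (o)*(o^3 - 12*o + 16) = o*(o + 4)*(o^2 - 4*o + 4) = o*(o - 2)*(o + 4)*(o - 2)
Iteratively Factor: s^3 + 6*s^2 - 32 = (s + 4)*(s^2 + 2*s - 8) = (s + 4)^2*(s - 2)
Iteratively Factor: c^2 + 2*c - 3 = (c + 3)*(c - 1)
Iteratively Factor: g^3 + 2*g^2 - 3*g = (g - 1)*(g^2 + 3*g) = (g - 1)*(g + 3)*(g)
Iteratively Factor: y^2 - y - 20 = (y + 4)*(y - 5)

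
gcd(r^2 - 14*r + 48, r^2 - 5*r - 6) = r - 6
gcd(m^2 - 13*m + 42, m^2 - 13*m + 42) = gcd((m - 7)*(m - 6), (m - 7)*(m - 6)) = m^2 - 13*m + 42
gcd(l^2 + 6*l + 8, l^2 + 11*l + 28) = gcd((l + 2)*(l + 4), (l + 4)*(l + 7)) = l + 4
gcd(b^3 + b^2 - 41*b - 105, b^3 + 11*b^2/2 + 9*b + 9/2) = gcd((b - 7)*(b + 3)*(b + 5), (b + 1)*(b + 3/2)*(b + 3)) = b + 3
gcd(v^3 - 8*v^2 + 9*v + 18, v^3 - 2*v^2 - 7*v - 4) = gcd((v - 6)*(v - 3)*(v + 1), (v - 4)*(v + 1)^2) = v + 1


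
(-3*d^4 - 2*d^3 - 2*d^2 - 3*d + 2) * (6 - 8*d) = 24*d^5 - 2*d^4 + 4*d^3 + 12*d^2 - 34*d + 12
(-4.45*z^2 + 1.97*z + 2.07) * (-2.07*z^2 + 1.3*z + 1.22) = 9.2115*z^4 - 9.8629*z^3 - 7.1529*z^2 + 5.0944*z + 2.5254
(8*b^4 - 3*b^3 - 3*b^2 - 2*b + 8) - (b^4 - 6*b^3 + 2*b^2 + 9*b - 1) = 7*b^4 + 3*b^3 - 5*b^2 - 11*b + 9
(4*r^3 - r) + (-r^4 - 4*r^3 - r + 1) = -r^4 - 2*r + 1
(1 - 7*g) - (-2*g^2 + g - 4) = 2*g^2 - 8*g + 5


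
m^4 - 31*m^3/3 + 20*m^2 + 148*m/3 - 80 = (m - 6)*(m - 5)*(m - 4/3)*(m + 2)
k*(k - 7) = k^2 - 7*k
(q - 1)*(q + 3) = q^2 + 2*q - 3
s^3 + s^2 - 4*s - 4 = (s - 2)*(s + 1)*(s + 2)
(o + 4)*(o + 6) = o^2 + 10*o + 24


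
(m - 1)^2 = m^2 - 2*m + 1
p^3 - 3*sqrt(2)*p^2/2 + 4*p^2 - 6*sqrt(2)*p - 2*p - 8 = (p + 4)*(p - 2*sqrt(2))*(p + sqrt(2)/2)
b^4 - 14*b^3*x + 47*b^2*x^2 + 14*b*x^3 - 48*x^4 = (b - 8*x)*(b - 6*x)*(b - x)*(b + x)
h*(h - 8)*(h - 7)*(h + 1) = h^4 - 14*h^3 + 41*h^2 + 56*h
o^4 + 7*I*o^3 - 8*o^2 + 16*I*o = o*(o - I)*(o + 4*I)^2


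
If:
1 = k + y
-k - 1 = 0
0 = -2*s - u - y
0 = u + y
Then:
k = -1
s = 0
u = -2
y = 2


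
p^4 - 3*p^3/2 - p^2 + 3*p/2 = p*(p - 3/2)*(p - 1)*(p + 1)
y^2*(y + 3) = y^3 + 3*y^2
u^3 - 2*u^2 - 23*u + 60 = (u - 4)*(u - 3)*(u + 5)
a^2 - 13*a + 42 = (a - 7)*(a - 6)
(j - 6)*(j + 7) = j^2 + j - 42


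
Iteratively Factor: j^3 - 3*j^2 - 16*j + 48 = (j - 4)*(j^2 + j - 12) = (j - 4)*(j - 3)*(j + 4)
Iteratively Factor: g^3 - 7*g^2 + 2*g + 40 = (g + 2)*(g^2 - 9*g + 20) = (g - 5)*(g + 2)*(g - 4)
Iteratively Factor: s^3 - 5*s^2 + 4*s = (s - 4)*(s^2 - s) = (s - 4)*(s - 1)*(s)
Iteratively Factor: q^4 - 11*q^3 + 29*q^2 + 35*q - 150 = (q - 5)*(q^3 - 6*q^2 - q + 30) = (q - 5)*(q + 2)*(q^2 - 8*q + 15) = (q - 5)*(q - 3)*(q + 2)*(q - 5)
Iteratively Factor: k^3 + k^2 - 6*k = (k - 2)*(k^2 + 3*k) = (k - 2)*(k + 3)*(k)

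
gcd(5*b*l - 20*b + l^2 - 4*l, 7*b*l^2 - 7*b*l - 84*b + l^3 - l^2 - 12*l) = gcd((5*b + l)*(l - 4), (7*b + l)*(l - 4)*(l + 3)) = l - 4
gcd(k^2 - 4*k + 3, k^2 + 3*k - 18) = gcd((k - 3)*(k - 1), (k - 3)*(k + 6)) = k - 3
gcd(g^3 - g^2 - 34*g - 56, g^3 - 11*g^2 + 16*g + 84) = g^2 - 5*g - 14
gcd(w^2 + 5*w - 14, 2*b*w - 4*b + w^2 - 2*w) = w - 2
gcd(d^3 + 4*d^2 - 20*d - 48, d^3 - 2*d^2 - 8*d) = d^2 - 2*d - 8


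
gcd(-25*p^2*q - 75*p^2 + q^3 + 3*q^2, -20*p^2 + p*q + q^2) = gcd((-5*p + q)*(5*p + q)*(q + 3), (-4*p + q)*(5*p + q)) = 5*p + q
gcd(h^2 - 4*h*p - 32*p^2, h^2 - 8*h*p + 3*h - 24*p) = -h + 8*p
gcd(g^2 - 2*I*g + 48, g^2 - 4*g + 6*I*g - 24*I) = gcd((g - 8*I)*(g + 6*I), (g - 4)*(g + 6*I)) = g + 6*I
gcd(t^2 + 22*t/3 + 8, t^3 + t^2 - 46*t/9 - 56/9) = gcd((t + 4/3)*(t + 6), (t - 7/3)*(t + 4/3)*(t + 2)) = t + 4/3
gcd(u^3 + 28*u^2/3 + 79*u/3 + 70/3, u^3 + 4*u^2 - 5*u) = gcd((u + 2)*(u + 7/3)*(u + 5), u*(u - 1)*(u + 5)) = u + 5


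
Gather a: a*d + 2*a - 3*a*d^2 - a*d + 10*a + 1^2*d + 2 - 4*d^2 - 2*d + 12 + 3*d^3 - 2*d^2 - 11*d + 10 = a*(12 - 3*d^2) + 3*d^3 - 6*d^2 - 12*d + 24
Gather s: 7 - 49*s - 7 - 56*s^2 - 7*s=-56*s^2 - 56*s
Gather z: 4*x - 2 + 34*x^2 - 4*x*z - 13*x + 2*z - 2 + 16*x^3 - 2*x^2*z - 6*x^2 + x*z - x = 16*x^3 + 28*x^2 - 10*x + z*(-2*x^2 - 3*x + 2) - 4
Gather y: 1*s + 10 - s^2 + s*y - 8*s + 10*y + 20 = -s^2 - 7*s + y*(s + 10) + 30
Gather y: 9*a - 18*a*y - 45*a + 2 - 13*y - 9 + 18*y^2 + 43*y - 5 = -36*a + 18*y^2 + y*(30 - 18*a) - 12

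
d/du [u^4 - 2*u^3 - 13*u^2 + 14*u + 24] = 4*u^3 - 6*u^2 - 26*u + 14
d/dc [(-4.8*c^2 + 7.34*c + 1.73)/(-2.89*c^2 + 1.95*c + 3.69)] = (11.8526*c^2 - 25.4246*c + 23.7111)/(8.3521*c^4 - 11.271*c^3 - 17.5257*c^2 + 14.391*c + 13.6161)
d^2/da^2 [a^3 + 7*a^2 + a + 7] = 6*a + 14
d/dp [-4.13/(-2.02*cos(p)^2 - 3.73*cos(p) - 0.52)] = (16.6852*cos(p) + 15.4049)*sin(p)/(2.02*cos(p)^2 + 3.73*cos(p) + 0.52)^2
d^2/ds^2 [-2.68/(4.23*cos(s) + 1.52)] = (-17.231328*cos(s) + 23.976486*cos(2*s) - 71.929458)/(4.23*cos(s) + 1.52)^3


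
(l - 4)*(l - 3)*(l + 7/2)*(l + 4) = l^4 + l^3/2 - 53*l^2/2 - 8*l + 168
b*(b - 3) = b^2 - 3*b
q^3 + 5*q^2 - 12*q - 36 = (q - 3)*(q + 2)*(q + 6)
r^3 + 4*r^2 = r^2*(r + 4)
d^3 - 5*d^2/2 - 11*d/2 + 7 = (d - 7/2)*(d - 1)*(d + 2)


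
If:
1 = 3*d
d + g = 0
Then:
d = 1/3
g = -1/3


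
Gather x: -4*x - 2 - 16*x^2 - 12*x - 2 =-16*x^2 - 16*x - 4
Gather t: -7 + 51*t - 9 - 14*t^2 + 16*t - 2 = -14*t^2 + 67*t - 18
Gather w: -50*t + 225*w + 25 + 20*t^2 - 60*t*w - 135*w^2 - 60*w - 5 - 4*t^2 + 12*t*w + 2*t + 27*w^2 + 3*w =16*t^2 - 48*t - 108*w^2 + w*(168 - 48*t) + 20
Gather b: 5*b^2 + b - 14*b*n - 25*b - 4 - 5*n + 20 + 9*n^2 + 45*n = 5*b^2 + b*(-14*n - 24) + 9*n^2 + 40*n + 16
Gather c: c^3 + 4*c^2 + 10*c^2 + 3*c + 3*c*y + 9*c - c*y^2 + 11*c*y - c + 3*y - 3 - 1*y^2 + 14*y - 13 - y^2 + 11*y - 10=c^3 + 14*c^2 + c*(-y^2 + 14*y + 11) - 2*y^2 + 28*y - 26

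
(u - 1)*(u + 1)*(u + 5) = u^3 + 5*u^2 - u - 5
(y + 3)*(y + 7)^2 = y^3 + 17*y^2 + 91*y + 147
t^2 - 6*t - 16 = (t - 8)*(t + 2)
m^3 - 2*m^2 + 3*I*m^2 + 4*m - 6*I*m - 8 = (m - 2)*(m - I)*(m + 4*I)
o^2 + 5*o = o*(o + 5)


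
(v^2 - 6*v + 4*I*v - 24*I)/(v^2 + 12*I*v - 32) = (v - 6)/(v + 8*I)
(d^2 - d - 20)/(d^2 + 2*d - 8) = (d - 5)/(d - 2)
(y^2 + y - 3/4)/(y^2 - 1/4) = (2*y + 3)/(2*y + 1)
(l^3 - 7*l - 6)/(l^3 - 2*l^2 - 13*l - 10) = (l - 3)/(l - 5)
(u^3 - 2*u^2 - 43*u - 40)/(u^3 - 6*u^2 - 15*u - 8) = (u + 5)/(u + 1)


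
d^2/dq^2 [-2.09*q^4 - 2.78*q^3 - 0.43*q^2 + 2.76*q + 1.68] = -25.08*q^2 - 16.68*q - 0.86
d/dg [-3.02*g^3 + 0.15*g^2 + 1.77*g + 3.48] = -9.06*g^2 + 0.3*g + 1.77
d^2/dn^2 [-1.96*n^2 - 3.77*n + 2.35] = -3.92000000000000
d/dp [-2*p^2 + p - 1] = 1 - 4*p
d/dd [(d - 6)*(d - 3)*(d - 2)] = 3*d^2 - 22*d + 36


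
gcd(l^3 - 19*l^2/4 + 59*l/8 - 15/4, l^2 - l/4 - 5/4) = l - 5/4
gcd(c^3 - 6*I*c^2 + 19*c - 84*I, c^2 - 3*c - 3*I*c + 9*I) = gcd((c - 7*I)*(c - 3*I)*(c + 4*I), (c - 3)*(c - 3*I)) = c - 3*I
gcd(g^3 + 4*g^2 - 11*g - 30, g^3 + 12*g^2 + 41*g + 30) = g + 5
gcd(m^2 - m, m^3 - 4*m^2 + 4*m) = m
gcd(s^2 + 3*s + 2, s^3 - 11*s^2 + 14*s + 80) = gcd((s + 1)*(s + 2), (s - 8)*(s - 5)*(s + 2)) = s + 2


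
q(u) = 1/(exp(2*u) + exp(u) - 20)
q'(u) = (-2*exp(2*u) - exp(u))/(exp(2*u) + exp(u) - 20)^2 = (-2*exp(u) - 1)*exp(u)/(exp(2*u) + exp(u) - 20)^2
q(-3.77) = -0.05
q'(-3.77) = -0.00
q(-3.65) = -0.05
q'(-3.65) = -0.00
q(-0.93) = -0.05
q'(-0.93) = -0.00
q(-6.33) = -0.05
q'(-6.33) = -0.00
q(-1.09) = -0.05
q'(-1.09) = -0.00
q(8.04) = 0.00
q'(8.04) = -0.00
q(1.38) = -4.44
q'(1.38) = -701.12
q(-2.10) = -0.05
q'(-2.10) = -0.00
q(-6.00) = -0.05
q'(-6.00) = 0.00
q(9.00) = 0.00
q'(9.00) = 0.00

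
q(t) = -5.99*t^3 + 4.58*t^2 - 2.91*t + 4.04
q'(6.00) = -594.87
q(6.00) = -1142.38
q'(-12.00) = -2700.51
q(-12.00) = 11049.20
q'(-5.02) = -501.74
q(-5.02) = 891.84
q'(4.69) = -355.22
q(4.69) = -526.80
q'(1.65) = -36.72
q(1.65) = -15.20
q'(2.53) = -94.76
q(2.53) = -71.01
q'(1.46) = -27.84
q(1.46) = -9.09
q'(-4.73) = -448.28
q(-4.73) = 754.16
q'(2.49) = -91.52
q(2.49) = -67.28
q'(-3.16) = -211.30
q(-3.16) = 247.98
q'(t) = -17.97*t^2 + 9.16*t - 2.91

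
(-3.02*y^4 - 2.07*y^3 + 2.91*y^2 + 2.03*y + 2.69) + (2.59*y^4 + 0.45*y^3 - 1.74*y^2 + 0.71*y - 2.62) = -0.43*y^4 - 1.62*y^3 + 1.17*y^2 + 2.74*y + 0.0699999999999998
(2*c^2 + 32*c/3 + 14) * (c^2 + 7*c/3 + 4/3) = 2*c^4 + 46*c^3/3 + 374*c^2/9 + 422*c/9 + 56/3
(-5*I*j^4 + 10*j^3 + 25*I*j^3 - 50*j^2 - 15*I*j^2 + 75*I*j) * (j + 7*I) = -5*I*j^5 + 45*j^4 + 25*I*j^4 - 225*j^3 + 55*I*j^3 + 105*j^2 - 275*I*j^2 - 525*j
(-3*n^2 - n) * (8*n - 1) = -24*n^3 - 5*n^2 + n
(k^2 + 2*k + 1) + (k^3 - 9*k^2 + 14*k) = k^3 - 8*k^2 + 16*k + 1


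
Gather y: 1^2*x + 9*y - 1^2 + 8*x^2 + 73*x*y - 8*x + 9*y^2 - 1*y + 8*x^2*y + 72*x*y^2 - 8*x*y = 8*x^2 - 7*x + y^2*(72*x + 9) + y*(8*x^2 + 65*x + 8) - 1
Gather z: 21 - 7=14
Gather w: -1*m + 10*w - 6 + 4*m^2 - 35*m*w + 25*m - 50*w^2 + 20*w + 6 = 4*m^2 + 24*m - 50*w^2 + w*(30 - 35*m)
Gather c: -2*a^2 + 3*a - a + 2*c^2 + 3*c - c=-2*a^2 + 2*a + 2*c^2 + 2*c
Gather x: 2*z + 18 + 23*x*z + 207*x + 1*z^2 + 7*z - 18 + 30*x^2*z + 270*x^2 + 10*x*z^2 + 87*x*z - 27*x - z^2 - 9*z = x^2*(30*z + 270) + x*(10*z^2 + 110*z + 180)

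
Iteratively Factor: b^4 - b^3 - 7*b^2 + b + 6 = (b - 1)*(b^3 - 7*b - 6) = (b - 1)*(b + 1)*(b^2 - b - 6) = (b - 3)*(b - 1)*(b + 1)*(b + 2)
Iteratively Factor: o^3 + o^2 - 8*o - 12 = (o + 2)*(o^2 - o - 6) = (o - 3)*(o + 2)*(o + 2)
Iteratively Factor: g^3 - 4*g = (g + 2)*(g^2 - 2*g) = (g - 2)*(g + 2)*(g)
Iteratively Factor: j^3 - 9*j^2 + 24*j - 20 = (j - 2)*(j^2 - 7*j + 10) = (j - 5)*(j - 2)*(j - 2)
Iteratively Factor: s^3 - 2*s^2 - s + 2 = (s + 1)*(s^2 - 3*s + 2) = (s - 2)*(s + 1)*(s - 1)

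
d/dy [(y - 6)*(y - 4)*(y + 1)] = 3*y^2 - 18*y + 14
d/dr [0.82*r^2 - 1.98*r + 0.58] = 1.64*r - 1.98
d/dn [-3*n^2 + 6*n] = 6 - 6*n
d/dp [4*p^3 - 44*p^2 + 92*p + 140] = 12*p^2 - 88*p + 92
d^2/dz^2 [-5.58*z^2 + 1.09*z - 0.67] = -11.1600000000000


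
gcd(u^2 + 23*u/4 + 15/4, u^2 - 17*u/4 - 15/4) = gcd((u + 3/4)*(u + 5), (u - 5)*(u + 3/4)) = u + 3/4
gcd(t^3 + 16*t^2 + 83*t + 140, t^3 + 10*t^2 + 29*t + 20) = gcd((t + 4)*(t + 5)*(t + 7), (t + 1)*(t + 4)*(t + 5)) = t^2 + 9*t + 20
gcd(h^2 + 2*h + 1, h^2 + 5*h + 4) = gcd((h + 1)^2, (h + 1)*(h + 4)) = h + 1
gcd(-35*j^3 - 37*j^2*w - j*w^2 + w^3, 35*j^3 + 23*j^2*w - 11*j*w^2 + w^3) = -7*j^2 - 6*j*w + w^2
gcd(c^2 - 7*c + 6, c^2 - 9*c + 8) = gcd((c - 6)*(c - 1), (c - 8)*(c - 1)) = c - 1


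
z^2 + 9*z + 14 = (z + 2)*(z + 7)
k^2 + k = k*(k + 1)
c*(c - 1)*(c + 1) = c^3 - c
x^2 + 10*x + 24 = (x + 4)*(x + 6)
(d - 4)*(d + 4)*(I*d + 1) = I*d^3 + d^2 - 16*I*d - 16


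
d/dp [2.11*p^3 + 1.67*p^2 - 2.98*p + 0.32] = 6.33*p^2 + 3.34*p - 2.98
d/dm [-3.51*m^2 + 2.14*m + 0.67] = 2.14 - 7.02*m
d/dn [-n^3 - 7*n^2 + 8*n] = -3*n^2 - 14*n + 8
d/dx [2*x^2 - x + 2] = 4*x - 1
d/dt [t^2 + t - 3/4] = 2*t + 1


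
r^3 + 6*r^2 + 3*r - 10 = (r - 1)*(r + 2)*(r + 5)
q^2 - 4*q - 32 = (q - 8)*(q + 4)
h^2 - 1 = (h - 1)*(h + 1)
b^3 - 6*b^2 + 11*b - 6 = (b - 3)*(b - 2)*(b - 1)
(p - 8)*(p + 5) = p^2 - 3*p - 40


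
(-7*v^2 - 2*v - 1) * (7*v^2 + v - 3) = -49*v^4 - 21*v^3 + 12*v^2 + 5*v + 3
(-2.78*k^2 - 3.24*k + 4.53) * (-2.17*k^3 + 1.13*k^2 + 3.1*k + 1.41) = 6.0326*k^5 + 3.8894*k^4 - 22.1093*k^3 - 8.8449*k^2 + 9.4746*k + 6.3873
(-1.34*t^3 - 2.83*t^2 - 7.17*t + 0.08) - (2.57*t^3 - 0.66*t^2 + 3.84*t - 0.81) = -3.91*t^3 - 2.17*t^2 - 11.01*t + 0.89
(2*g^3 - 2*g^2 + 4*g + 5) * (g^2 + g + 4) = 2*g^5 + 10*g^3 + g^2 + 21*g + 20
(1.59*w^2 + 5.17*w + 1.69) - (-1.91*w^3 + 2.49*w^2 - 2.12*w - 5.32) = 1.91*w^3 - 0.9*w^2 + 7.29*w + 7.01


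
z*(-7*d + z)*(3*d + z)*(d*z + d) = -21*d^3*z^2 - 21*d^3*z - 4*d^2*z^3 - 4*d^2*z^2 + d*z^4 + d*z^3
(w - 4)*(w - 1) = w^2 - 5*w + 4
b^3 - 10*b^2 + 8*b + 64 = (b - 8)*(b - 4)*(b + 2)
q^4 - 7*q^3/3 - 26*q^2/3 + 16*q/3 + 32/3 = (q - 4)*(q - 4/3)*(q + 1)*(q + 2)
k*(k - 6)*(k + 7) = k^3 + k^2 - 42*k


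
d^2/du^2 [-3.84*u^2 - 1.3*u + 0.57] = -7.68000000000000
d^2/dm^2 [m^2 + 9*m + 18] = 2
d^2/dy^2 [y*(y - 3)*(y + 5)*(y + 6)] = 12*y^2 + 48*y - 6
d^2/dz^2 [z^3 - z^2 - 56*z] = 6*z - 2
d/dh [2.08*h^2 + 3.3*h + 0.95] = 4.16*h + 3.3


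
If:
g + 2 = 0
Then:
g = -2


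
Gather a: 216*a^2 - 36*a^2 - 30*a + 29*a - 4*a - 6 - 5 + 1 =180*a^2 - 5*a - 10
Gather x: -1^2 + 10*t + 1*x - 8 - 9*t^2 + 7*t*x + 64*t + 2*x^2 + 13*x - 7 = -9*t^2 + 74*t + 2*x^2 + x*(7*t + 14) - 16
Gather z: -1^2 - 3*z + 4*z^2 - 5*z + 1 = 4*z^2 - 8*z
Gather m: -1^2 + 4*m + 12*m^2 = 12*m^2 + 4*m - 1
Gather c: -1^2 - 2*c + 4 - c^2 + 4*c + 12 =-c^2 + 2*c + 15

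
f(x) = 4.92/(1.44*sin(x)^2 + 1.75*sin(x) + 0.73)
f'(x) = 4.92*(-2.88*sin(x)*cos(x) - 1.75*cos(x))/(1.44*sin(x)^2 + 1.75*sin(x) + 0.73)^2 = -(14.1696*sin(x) + 8.61)*cos(x)/(1.44*sin(x)^2 + 1.75*sin(x) + 0.73)^2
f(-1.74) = 12.17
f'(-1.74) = -5.52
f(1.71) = 1.27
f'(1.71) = 0.21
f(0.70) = 2.00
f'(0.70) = -2.25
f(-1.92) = 13.78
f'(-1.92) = -12.63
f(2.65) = 2.62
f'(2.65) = 3.83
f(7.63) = 1.29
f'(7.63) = -0.34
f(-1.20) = 14.06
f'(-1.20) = 13.61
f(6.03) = 12.88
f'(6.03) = -33.58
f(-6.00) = 3.70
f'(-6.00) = -6.81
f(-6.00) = 3.70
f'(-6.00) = -6.81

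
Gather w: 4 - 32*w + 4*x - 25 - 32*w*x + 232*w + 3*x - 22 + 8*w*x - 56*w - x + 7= w*(144 - 24*x) + 6*x - 36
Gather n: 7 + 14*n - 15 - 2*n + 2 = 12*n - 6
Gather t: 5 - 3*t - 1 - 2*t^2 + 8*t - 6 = -2*t^2 + 5*t - 2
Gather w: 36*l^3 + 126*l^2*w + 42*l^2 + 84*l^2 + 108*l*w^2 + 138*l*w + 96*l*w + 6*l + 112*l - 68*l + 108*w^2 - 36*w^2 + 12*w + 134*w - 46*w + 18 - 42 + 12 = 36*l^3 + 126*l^2 + 50*l + w^2*(108*l + 72) + w*(126*l^2 + 234*l + 100) - 12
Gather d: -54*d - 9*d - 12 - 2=-63*d - 14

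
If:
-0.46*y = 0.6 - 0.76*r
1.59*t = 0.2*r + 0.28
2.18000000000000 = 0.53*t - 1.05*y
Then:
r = -0.43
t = 0.12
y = -2.01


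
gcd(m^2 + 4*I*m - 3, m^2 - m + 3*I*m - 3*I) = m + 3*I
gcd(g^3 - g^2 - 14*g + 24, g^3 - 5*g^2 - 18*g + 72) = g^2 + g - 12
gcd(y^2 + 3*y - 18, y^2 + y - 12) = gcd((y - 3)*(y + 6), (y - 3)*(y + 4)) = y - 3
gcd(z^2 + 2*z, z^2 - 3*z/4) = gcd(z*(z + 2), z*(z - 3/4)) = z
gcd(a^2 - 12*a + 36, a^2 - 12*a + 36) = a^2 - 12*a + 36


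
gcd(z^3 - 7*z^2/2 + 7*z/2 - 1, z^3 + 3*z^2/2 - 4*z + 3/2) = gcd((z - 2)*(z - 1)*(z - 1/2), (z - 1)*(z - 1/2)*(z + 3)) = z^2 - 3*z/2 + 1/2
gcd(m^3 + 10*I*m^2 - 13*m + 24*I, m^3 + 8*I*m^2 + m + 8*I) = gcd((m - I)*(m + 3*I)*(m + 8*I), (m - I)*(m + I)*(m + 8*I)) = m^2 + 7*I*m + 8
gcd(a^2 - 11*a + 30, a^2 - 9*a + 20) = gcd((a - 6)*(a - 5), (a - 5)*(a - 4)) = a - 5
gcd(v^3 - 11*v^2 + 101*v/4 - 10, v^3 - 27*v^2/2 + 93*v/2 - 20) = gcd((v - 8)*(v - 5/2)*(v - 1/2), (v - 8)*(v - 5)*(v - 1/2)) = v^2 - 17*v/2 + 4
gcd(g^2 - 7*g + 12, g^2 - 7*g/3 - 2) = g - 3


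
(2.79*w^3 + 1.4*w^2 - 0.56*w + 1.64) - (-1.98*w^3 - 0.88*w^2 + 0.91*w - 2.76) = 4.77*w^3 + 2.28*w^2 - 1.47*w + 4.4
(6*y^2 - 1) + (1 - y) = 6*y^2 - y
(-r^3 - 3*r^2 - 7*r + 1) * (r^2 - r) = -r^5 - 2*r^4 - 4*r^3 + 8*r^2 - r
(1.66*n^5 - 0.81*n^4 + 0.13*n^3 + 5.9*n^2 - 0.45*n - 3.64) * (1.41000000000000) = 2.3406*n^5 - 1.1421*n^4 + 0.1833*n^3 + 8.319*n^2 - 0.6345*n - 5.1324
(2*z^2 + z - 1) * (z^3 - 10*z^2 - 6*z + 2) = 2*z^5 - 19*z^4 - 23*z^3 + 8*z^2 + 8*z - 2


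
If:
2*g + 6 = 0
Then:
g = -3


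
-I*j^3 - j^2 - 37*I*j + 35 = (j - 7*I)*(j + 5*I)*(-I*j + 1)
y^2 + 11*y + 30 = (y + 5)*(y + 6)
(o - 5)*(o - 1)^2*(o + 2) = o^4 - 5*o^3 - 3*o^2 + 17*o - 10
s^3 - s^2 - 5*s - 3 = (s - 3)*(s + 1)^2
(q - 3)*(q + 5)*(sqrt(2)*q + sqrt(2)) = sqrt(2)*q^3 + 3*sqrt(2)*q^2 - 13*sqrt(2)*q - 15*sqrt(2)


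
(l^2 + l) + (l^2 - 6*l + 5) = 2*l^2 - 5*l + 5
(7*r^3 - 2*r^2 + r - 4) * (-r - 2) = -7*r^4 - 12*r^3 + 3*r^2 + 2*r + 8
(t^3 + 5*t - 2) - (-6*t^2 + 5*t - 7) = t^3 + 6*t^2 + 5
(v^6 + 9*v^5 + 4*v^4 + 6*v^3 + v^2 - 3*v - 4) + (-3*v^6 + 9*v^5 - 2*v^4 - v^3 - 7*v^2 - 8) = -2*v^6 + 18*v^5 + 2*v^4 + 5*v^3 - 6*v^2 - 3*v - 12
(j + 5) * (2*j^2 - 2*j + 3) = 2*j^3 + 8*j^2 - 7*j + 15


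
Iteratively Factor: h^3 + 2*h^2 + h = (h)*(h^2 + 2*h + 1) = h*(h + 1)*(h + 1)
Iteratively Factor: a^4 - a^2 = (a)*(a^3 - a) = a*(a + 1)*(a^2 - a) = a^2*(a + 1)*(a - 1)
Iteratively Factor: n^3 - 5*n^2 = (n - 5)*(n^2) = n*(n - 5)*(n)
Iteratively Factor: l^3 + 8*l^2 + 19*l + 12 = (l + 1)*(l^2 + 7*l + 12) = (l + 1)*(l + 3)*(l + 4)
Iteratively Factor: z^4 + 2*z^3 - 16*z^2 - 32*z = (z - 4)*(z^3 + 6*z^2 + 8*z) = (z - 4)*(z + 4)*(z^2 + 2*z) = z*(z - 4)*(z + 4)*(z + 2)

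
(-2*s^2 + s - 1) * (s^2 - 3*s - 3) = -2*s^4 + 7*s^3 + 2*s^2 + 3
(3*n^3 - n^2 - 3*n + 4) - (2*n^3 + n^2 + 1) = n^3 - 2*n^2 - 3*n + 3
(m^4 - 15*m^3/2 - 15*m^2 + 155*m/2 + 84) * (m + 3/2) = m^5 - 6*m^4 - 105*m^3/4 + 55*m^2 + 801*m/4 + 126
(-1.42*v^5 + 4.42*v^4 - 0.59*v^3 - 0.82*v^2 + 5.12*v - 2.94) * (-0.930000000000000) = 1.3206*v^5 - 4.1106*v^4 + 0.5487*v^3 + 0.7626*v^2 - 4.7616*v + 2.7342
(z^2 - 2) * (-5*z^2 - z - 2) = -5*z^4 - z^3 + 8*z^2 + 2*z + 4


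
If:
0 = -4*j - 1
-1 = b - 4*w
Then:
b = 4*w - 1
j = -1/4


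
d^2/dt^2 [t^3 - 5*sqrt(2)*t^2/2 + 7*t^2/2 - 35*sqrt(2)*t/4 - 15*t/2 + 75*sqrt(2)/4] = 6*t - 5*sqrt(2) + 7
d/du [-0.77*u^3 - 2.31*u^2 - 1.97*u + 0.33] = -2.31*u^2 - 4.62*u - 1.97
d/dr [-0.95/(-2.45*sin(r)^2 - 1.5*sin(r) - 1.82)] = -(4.655*sin(r) + 1.425)*cos(r)/(2.45*sin(r)^2 + 1.5*sin(r) + 1.82)^2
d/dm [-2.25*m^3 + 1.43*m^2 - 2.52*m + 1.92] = -6.75*m^2 + 2.86*m - 2.52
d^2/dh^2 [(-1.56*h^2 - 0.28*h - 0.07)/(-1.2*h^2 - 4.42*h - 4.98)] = (-15.74208*h^3 - 55.33056*h^2 - 7.81200000000002*h + 66.949208)/(1.728*h^6 + 19.0944*h^5 + 91.84464*h^4 + 244.834408*h^3 + 381.155256*h^2 + 328.853304*h + 123.505992)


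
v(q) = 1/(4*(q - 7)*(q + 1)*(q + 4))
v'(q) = -1/(4*(q - 7)*(q + 1)*(q + 4)^2) - 1/(4*(q - 7)*(q + 1)^2*(q + 4)) - 1/(4*(q - 7)^2*(q + 1)*(q + 4)) = (-(q - 7)*(q + 1) - (q - 7)*(q + 4) - (q + 1)*(q + 4))/(4*(q - 7)^2*(q + 1)^2*(q + 4)^2)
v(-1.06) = 0.18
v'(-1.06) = 2.89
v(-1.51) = 0.02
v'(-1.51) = 0.04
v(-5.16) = -0.00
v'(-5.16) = -0.01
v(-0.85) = -0.07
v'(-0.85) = 0.46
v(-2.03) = 0.01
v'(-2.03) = 0.01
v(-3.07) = 0.01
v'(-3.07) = -0.01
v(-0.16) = -0.01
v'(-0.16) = 0.01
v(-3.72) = 0.03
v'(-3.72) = -0.10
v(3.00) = 0.00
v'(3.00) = 0.00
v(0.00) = -0.00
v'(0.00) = 0.01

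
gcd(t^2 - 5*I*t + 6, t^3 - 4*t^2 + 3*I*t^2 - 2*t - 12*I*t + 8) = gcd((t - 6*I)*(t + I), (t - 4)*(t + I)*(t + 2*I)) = t + I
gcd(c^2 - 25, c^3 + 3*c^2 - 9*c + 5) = c + 5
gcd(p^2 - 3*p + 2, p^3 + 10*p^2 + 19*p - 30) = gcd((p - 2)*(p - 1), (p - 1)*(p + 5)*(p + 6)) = p - 1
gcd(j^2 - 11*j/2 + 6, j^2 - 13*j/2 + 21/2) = 1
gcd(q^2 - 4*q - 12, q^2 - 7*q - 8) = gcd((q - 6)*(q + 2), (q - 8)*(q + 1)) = 1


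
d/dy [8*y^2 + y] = 16*y + 1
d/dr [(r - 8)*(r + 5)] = 2*r - 3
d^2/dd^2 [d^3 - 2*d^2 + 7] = 6*d - 4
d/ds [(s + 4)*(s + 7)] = 2*s + 11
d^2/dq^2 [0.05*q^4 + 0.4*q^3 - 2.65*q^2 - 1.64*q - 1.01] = 0.6*q^2 + 2.4*q - 5.3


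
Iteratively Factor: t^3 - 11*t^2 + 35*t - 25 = (t - 5)*(t^2 - 6*t + 5) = (t - 5)^2*(t - 1)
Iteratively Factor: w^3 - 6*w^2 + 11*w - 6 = (w - 1)*(w^2 - 5*w + 6) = (w - 3)*(w - 1)*(w - 2)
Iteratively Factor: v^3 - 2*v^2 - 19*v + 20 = (v + 4)*(v^2 - 6*v + 5) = (v - 1)*(v + 4)*(v - 5)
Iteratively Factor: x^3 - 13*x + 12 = (x + 4)*(x^2 - 4*x + 3) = (x - 3)*(x + 4)*(x - 1)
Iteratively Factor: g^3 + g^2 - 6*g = (g + 3)*(g^2 - 2*g) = (g - 2)*(g + 3)*(g)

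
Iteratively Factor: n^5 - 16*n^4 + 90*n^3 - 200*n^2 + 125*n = (n)*(n^4 - 16*n^3 + 90*n^2 - 200*n + 125) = n*(n - 1)*(n^3 - 15*n^2 + 75*n - 125) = n*(n - 5)*(n - 1)*(n^2 - 10*n + 25) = n*(n - 5)^2*(n - 1)*(n - 5)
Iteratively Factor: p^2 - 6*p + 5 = (p - 5)*(p - 1)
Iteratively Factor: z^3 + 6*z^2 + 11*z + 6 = (z + 2)*(z^2 + 4*z + 3) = (z + 1)*(z + 2)*(z + 3)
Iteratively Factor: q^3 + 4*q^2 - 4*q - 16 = (q + 4)*(q^2 - 4) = (q - 2)*(q + 4)*(q + 2)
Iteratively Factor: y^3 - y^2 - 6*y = (y - 3)*(y^2 + 2*y) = y*(y - 3)*(y + 2)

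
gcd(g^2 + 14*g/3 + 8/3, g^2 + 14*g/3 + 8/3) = g^2 + 14*g/3 + 8/3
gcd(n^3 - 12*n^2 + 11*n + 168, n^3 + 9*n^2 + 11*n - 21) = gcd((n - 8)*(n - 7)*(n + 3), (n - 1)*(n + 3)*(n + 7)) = n + 3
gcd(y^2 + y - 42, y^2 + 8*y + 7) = y + 7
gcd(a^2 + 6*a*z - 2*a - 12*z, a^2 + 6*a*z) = a + 6*z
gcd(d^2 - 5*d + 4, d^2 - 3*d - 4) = d - 4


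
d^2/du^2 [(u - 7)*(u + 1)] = 2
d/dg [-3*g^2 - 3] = -6*g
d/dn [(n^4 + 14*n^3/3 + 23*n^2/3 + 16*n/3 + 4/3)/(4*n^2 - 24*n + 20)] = (3*n^5 - 20*n^4 - 54*n^3 + 28*n^2 + 111*n + 52)/(6*(n^4 - 12*n^3 + 46*n^2 - 60*n + 25))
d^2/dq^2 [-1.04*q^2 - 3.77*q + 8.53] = -2.08000000000000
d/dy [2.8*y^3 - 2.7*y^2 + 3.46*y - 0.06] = 8.4*y^2 - 5.4*y + 3.46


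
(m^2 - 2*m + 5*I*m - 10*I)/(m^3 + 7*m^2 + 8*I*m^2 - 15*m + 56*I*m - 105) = (m - 2)/(m^2 + m*(7 + 3*I) + 21*I)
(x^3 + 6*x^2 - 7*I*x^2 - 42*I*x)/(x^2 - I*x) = (x^2 + x*(6 - 7*I) - 42*I)/(x - I)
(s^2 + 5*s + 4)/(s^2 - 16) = (s + 1)/(s - 4)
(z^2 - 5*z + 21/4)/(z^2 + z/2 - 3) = (z - 7/2)/(z + 2)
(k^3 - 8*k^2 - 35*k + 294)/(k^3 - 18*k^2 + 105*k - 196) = (k + 6)/(k - 4)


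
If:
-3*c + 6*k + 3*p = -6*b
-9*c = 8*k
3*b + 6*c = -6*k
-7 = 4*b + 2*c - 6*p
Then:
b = 7/54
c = 14/27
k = -7/12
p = 77/54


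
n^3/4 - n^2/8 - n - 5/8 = (n/4 + 1/4)*(n - 5/2)*(n + 1)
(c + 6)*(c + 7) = c^2 + 13*c + 42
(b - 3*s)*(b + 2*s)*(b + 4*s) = b^3 + 3*b^2*s - 10*b*s^2 - 24*s^3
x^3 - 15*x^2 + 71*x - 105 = (x - 7)*(x - 5)*(x - 3)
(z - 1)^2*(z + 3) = z^3 + z^2 - 5*z + 3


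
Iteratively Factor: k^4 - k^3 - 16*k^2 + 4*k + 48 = (k - 4)*(k^3 + 3*k^2 - 4*k - 12) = (k - 4)*(k + 3)*(k^2 - 4) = (k - 4)*(k + 2)*(k + 3)*(k - 2)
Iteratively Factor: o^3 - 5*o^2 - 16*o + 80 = (o - 4)*(o^2 - o - 20) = (o - 5)*(o - 4)*(o + 4)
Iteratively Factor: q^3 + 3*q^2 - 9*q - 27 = (q + 3)*(q^2 - 9) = (q + 3)^2*(q - 3)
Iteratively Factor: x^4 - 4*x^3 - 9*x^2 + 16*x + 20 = (x + 1)*(x^3 - 5*x^2 - 4*x + 20) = (x - 2)*(x + 1)*(x^2 - 3*x - 10) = (x - 5)*(x - 2)*(x + 1)*(x + 2)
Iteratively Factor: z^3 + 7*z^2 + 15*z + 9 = (z + 3)*(z^2 + 4*z + 3) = (z + 1)*(z + 3)*(z + 3)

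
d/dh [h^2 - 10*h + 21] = 2*h - 10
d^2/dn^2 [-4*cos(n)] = 4*cos(n)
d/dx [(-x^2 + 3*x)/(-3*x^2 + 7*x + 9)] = (2*x^2 - 18*x + 27)/(9*x^4 - 42*x^3 - 5*x^2 + 126*x + 81)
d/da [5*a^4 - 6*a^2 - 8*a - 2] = 20*a^3 - 12*a - 8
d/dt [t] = 1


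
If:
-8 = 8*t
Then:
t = -1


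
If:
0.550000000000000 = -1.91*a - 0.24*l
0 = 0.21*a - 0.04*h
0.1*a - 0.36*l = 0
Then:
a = -0.28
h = -1.46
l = -0.08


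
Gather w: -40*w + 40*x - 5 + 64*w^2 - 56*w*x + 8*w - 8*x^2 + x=64*w^2 + w*(-56*x - 32) - 8*x^2 + 41*x - 5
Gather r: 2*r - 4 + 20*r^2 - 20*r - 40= 20*r^2 - 18*r - 44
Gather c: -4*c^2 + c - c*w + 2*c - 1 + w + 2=-4*c^2 + c*(3 - w) + w + 1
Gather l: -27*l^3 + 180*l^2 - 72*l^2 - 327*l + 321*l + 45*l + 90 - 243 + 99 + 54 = -27*l^3 + 108*l^2 + 39*l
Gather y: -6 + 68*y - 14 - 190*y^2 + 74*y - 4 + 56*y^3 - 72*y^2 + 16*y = 56*y^3 - 262*y^2 + 158*y - 24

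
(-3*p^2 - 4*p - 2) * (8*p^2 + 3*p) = -24*p^4 - 41*p^3 - 28*p^2 - 6*p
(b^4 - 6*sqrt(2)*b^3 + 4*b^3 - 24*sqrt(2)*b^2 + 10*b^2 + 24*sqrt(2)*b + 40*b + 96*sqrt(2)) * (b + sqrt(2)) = b^5 - 5*sqrt(2)*b^4 + 4*b^4 - 20*sqrt(2)*b^3 - 2*b^3 - 8*b^2 + 34*sqrt(2)*b^2 + 48*b + 136*sqrt(2)*b + 192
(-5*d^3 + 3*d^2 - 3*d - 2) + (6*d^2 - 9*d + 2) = -5*d^3 + 9*d^2 - 12*d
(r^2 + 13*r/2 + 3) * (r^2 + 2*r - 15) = r^4 + 17*r^3/2 + r^2 - 183*r/2 - 45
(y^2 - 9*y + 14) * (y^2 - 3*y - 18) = y^4 - 12*y^3 + 23*y^2 + 120*y - 252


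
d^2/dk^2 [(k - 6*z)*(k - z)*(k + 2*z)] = 6*k - 10*z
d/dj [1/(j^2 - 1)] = -2*j/(j^2 - 1)^2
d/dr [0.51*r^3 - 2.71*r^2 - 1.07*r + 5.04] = 1.53*r^2 - 5.42*r - 1.07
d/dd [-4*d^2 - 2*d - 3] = -8*d - 2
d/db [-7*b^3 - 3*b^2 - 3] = 3*b*(-7*b - 2)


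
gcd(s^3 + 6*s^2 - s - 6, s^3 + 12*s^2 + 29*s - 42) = s^2 + 5*s - 6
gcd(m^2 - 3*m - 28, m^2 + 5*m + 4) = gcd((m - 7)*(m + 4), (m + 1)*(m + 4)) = m + 4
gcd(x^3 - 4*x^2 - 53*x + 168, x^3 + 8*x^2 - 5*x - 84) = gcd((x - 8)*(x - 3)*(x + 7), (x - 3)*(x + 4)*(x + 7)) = x^2 + 4*x - 21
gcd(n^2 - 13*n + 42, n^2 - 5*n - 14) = n - 7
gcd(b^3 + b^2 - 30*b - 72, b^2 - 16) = b + 4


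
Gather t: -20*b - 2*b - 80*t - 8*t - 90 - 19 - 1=-22*b - 88*t - 110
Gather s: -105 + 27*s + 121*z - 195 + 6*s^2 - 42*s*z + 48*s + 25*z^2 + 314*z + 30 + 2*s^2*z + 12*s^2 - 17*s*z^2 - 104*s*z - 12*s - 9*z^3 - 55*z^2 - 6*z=s^2*(2*z + 18) + s*(-17*z^2 - 146*z + 63) - 9*z^3 - 30*z^2 + 429*z - 270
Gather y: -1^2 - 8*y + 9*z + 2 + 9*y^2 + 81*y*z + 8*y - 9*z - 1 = 9*y^2 + 81*y*z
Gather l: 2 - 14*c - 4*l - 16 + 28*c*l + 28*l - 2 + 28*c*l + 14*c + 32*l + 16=l*(56*c + 56)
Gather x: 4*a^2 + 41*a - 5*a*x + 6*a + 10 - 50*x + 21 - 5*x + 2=4*a^2 + 47*a + x*(-5*a - 55) + 33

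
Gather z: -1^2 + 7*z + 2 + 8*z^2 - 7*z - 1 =8*z^2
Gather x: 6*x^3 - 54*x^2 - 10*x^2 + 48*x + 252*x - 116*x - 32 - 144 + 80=6*x^3 - 64*x^2 + 184*x - 96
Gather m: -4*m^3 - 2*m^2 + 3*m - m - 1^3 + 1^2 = -4*m^3 - 2*m^2 + 2*m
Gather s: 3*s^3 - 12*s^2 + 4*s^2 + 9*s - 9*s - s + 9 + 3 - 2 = 3*s^3 - 8*s^2 - s + 10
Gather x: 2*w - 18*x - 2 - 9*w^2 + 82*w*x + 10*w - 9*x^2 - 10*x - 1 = -9*w^2 + 12*w - 9*x^2 + x*(82*w - 28) - 3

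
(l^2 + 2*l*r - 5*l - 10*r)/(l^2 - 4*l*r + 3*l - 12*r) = (l^2 + 2*l*r - 5*l - 10*r)/(l^2 - 4*l*r + 3*l - 12*r)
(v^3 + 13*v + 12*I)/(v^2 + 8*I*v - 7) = (v^2 - I*v + 12)/(v + 7*I)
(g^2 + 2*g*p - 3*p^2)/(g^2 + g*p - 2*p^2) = (g + 3*p)/(g + 2*p)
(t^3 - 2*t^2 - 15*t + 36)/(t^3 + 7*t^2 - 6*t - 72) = (t - 3)/(t + 6)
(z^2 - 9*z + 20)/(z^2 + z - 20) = (z - 5)/(z + 5)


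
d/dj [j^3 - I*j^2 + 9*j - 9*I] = 3*j^2 - 2*I*j + 9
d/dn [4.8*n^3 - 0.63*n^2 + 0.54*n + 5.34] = 14.4*n^2 - 1.26*n + 0.54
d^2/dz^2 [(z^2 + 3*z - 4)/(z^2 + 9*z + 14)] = 12*(-z^3 - 9*z^2 - 39*z - 75)/(z^6 + 27*z^5 + 285*z^4 + 1485*z^3 + 3990*z^2 + 5292*z + 2744)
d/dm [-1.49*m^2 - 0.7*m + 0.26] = -2.98*m - 0.7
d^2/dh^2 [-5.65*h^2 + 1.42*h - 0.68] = -11.3000000000000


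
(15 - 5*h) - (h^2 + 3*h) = -h^2 - 8*h + 15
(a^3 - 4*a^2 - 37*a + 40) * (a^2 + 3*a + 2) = a^5 - a^4 - 47*a^3 - 79*a^2 + 46*a + 80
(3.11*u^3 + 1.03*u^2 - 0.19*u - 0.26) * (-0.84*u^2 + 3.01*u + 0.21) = -2.6124*u^5 + 8.4959*u^4 + 3.913*u^3 - 0.1372*u^2 - 0.8225*u - 0.0546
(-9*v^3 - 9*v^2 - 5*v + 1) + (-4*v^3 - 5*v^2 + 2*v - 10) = -13*v^3 - 14*v^2 - 3*v - 9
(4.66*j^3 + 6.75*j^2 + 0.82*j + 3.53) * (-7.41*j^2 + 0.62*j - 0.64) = -34.5306*j^5 - 47.1283*j^4 - 4.8736*j^3 - 29.9689*j^2 + 1.6638*j - 2.2592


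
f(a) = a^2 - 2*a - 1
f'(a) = 2*a - 2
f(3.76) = 5.62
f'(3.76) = 5.52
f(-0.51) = 0.28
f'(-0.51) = -3.02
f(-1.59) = 4.71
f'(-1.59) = -5.18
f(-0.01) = -0.98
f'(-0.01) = -2.02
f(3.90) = 6.41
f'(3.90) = 5.80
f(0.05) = -1.10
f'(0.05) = -1.90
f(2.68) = 0.82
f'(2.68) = 3.36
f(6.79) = 31.52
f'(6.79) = 11.58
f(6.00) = 23.00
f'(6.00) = 10.00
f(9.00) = 62.00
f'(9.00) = 16.00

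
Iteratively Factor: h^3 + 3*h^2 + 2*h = (h)*(h^2 + 3*h + 2) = h*(h + 1)*(h + 2)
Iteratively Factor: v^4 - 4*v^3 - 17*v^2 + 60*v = (v - 5)*(v^3 + v^2 - 12*v) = v*(v - 5)*(v^2 + v - 12) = v*(v - 5)*(v - 3)*(v + 4)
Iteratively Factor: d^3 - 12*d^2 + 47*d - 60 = (d - 3)*(d^2 - 9*d + 20) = (d - 5)*(d - 3)*(d - 4)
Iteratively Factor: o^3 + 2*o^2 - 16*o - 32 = (o + 2)*(o^2 - 16) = (o + 2)*(o + 4)*(o - 4)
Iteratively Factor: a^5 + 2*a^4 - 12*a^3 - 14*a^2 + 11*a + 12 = (a - 1)*(a^4 + 3*a^3 - 9*a^2 - 23*a - 12) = (a - 1)*(a + 1)*(a^3 + 2*a^2 - 11*a - 12) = (a - 1)*(a + 1)*(a + 4)*(a^2 - 2*a - 3) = (a - 3)*(a - 1)*(a + 1)*(a + 4)*(a + 1)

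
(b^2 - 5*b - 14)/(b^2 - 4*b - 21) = (b + 2)/(b + 3)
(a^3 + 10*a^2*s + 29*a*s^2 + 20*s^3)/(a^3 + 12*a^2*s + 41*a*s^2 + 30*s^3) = (a + 4*s)/(a + 6*s)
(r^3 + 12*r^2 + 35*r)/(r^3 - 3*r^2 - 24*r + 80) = r*(r + 7)/(r^2 - 8*r + 16)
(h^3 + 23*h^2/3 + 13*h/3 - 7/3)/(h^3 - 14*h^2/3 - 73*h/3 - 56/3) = (3*h^2 + 20*h - 7)/(3*h^2 - 17*h - 56)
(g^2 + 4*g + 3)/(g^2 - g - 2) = (g + 3)/(g - 2)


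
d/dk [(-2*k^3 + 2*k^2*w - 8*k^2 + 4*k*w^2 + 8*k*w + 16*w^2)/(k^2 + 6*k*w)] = 2*(-k^4 - 12*k^3*w + 4*k^2*w^2 - 28*k^2*w - 16*k*w^2 - 48*w^3)/(k^2*(k^2 + 12*k*w + 36*w^2))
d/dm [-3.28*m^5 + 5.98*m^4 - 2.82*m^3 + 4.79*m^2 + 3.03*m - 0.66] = -16.4*m^4 + 23.92*m^3 - 8.46*m^2 + 9.58*m + 3.03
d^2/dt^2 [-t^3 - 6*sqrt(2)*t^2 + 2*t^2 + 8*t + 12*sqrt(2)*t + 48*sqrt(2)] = -6*t - 12*sqrt(2) + 4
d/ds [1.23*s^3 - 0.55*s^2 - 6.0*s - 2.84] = 3.69*s^2 - 1.1*s - 6.0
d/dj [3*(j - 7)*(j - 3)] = 6*j - 30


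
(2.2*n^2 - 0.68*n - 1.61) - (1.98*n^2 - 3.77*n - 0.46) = 0.22*n^2 + 3.09*n - 1.15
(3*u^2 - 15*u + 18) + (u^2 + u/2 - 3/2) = 4*u^2 - 29*u/2 + 33/2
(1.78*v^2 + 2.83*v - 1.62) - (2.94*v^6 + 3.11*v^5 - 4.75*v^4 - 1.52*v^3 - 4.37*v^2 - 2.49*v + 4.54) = -2.94*v^6 - 3.11*v^5 + 4.75*v^4 + 1.52*v^3 + 6.15*v^2 + 5.32*v - 6.16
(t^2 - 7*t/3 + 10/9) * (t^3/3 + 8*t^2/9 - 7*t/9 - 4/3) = t^5/3 + t^4/9 - 67*t^3/27 + 119*t^2/81 + 182*t/81 - 40/27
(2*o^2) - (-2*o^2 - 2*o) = 4*o^2 + 2*o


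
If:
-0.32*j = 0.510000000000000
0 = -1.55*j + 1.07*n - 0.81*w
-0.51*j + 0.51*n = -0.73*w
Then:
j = -1.59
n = -2.06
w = 0.33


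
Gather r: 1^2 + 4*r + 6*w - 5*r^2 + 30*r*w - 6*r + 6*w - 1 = -5*r^2 + r*(30*w - 2) + 12*w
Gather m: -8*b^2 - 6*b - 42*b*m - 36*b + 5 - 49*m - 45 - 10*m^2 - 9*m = -8*b^2 - 42*b - 10*m^2 + m*(-42*b - 58) - 40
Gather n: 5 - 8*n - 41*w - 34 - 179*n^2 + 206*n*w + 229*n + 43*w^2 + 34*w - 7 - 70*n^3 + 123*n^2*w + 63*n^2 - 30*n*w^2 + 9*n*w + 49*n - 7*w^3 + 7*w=-70*n^3 + n^2*(123*w - 116) + n*(-30*w^2 + 215*w + 270) - 7*w^3 + 43*w^2 - 36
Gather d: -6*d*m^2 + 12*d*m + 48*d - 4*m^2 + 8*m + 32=d*(-6*m^2 + 12*m + 48) - 4*m^2 + 8*m + 32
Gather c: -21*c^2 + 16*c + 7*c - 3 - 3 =-21*c^2 + 23*c - 6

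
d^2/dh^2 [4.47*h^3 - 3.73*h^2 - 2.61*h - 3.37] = 26.82*h - 7.46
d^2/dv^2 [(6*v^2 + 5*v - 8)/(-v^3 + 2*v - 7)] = 2*(-6*v^6 - 15*v^5 + 12*v^4 + 284*v^3 + 162*v^2 - 168*v - 332)/(v^9 - 6*v^7 + 21*v^6 + 12*v^5 - 84*v^4 + 139*v^3 + 84*v^2 - 294*v + 343)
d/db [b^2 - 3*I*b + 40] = 2*b - 3*I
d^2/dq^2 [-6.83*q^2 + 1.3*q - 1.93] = -13.6600000000000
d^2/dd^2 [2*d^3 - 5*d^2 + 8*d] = 12*d - 10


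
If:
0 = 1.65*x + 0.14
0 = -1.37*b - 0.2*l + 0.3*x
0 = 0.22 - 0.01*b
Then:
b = 22.00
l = -150.83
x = -0.08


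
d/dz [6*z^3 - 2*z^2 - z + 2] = 18*z^2 - 4*z - 1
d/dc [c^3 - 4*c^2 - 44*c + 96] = 3*c^2 - 8*c - 44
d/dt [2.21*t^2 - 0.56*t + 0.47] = 4.42*t - 0.56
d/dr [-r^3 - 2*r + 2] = -3*r^2 - 2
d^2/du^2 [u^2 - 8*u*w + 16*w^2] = 2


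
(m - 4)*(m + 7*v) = m^2 + 7*m*v - 4*m - 28*v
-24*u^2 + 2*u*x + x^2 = (-4*u + x)*(6*u + x)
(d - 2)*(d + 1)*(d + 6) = d^3 + 5*d^2 - 8*d - 12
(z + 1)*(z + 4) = z^2 + 5*z + 4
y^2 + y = y*(y + 1)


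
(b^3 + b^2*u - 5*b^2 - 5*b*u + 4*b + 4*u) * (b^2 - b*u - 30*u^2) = b^5 - 5*b^4 - 31*b^3*u^2 + 4*b^3 - 30*b^2*u^3 + 155*b^2*u^2 + 150*b*u^3 - 124*b*u^2 - 120*u^3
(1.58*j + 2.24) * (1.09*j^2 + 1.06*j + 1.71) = 1.7222*j^3 + 4.1164*j^2 + 5.0762*j + 3.8304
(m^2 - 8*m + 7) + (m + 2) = m^2 - 7*m + 9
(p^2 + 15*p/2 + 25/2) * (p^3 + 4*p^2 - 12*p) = p^5 + 23*p^4/2 + 61*p^3/2 - 40*p^2 - 150*p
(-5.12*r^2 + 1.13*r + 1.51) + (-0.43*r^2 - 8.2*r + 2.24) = -5.55*r^2 - 7.07*r + 3.75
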